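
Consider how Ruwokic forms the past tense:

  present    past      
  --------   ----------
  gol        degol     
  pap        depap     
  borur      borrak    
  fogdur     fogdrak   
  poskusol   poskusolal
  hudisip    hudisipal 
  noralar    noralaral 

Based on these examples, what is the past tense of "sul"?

desul

gol and poskusol both end in -l yet inflect differently (degol, poskusolal), so the final letter is not what conditions the rule; the number of vowels is.
"sul" has 1 vowel. The stems with 1 vowel (gol → degol, pap → depap) add the prefix de-.
So sul → desul.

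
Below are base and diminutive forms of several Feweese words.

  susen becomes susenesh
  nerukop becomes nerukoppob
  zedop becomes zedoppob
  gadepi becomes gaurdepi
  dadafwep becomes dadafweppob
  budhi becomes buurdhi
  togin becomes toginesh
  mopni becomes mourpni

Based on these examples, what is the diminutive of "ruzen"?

ruzenesh

budhi and togin both have last vowel 'i' yet inflect differently (buurdhi, toginesh), so the last vowel is not what conditions the rule; the final letter is.
"ruzen" ends in -n. The stems ending in -n (togin → toginesh, susen → susenesh) add -esh.
The other patterns: stems ending in -i insert -ur- after the first vowel; stems ending in -p double the final consonant and add -ob.
So ruzen → ruzenesh.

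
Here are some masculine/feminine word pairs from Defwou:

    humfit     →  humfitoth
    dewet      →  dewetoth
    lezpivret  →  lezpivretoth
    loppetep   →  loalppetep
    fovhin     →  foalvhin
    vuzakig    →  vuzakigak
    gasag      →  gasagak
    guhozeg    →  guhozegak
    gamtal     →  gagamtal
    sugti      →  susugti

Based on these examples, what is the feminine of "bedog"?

bedogak

"bedog" ends in -g. The stems ending in -g (vuzakig → vuzakigak, gasag → gasagak, guhozeg → guhozegak) add -ak.
The other patterns: stems ending in -t add -oth; stems ending in -n or -p insert -al- after the first vowel; stems ending in -i or -l repeat the first consonant+vowel as a prefix.
So bedog → bedogak.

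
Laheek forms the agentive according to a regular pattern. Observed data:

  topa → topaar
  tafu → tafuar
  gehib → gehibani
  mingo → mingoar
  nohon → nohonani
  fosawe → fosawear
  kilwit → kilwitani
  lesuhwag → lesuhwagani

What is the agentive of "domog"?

domogani

"domog" ends in a consonant. The stems ending in a consonant (nohon → nohonani, lesuhwag → lesuhwagani, gehib → gehibani) add -ani.
The other pattern: stems ending in a vowel add -ar.
So domog → domogani.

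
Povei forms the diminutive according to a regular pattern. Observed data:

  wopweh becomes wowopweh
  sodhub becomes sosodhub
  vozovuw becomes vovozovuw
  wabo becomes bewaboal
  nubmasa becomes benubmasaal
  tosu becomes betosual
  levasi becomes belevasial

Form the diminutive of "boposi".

sodhub and tosu both have last vowel 'u' yet inflect differently (sosodhub, betosual), so the last vowel is not what conditions the rule; whether the stem ends in a vowel or a consonant is.
"boposi" ends in a vowel. The stems ending in a vowel (wabo → bewaboal, nubmasa → benubmasaal, tosu → betosual) add be- … -al around the stem.
So boposi → beboposial.

beboposial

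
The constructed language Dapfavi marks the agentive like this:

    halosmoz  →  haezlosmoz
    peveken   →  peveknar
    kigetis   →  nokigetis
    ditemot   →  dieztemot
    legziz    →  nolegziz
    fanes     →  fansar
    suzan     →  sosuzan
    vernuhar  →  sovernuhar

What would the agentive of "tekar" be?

kigetis and fanes both end in -s yet inflect differently (nokigetis, fansar), so the final letter is not what conditions the rule; the last vowel is.
"tekar" has last vowel 'a'. The stems whose last vowel is 'a' (suzan → sosuzan, vernuhar → sovernuhar) add the prefix so-.
The other patterns: stems whose last vowel is 'i' add the prefix no-; stems whose last vowel is 'e' delete the last vowel and add -ar; stems whose last vowel is 'o' insert -ez- after the first vowel.
So tekar → sotekar.

sotekar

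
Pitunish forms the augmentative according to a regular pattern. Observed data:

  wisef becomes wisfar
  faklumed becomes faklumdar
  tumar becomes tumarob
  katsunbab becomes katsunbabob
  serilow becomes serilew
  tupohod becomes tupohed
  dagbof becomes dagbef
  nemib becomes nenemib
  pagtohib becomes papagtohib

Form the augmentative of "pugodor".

pugoder

faklumed and tupohod both end in -d yet inflect differently (faklumdar, tupohed), so the final letter is not what conditions the rule; the last vowel is.
"pugodor" has last vowel 'o'. The stems whose last vowel is 'o' (serilow → serilew, tupohod → tupohed, dagbof → dagbef) change the last vowel to 'e'.
So pugodor → pugoder.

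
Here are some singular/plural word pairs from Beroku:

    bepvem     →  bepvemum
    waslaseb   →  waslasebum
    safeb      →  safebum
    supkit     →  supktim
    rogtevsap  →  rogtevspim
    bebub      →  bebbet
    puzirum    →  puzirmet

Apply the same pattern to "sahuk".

waslaseb and bebub both end in -b yet inflect differently (waslasebum, bebbet), so the final letter is not what conditions the rule; the last vowel is.
"sahuk" has last vowel 'u'. The stems whose last vowel is 'u' (bebub → bebbet, puzirum → puzirmet) delete the last vowel and add -et.
The other patterns: stems whose last vowel is 'e' add -um; stems whose last vowel is 'a' or 'i' delete the last vowel and add -im.
So sahuk → sahket.

sahket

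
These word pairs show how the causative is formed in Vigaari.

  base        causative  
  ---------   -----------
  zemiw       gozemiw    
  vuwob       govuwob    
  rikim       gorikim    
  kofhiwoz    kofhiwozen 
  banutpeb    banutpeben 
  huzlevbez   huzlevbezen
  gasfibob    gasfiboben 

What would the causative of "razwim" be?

vuwob and banutpeb both end in -b yet inflect differently (govuwob, banutpeben), so the final letter is not what conditions the rule; the number of vowels is.
"razwim" has 2 vowels. The stems with 2 vowels (zemiw → gozemiw, vuwob → govuwob, rikim → gorikim) add the prefix go-.
The other pattern: stems with 3 vowels add -en.
So razwim → gorazwim.

gorazwim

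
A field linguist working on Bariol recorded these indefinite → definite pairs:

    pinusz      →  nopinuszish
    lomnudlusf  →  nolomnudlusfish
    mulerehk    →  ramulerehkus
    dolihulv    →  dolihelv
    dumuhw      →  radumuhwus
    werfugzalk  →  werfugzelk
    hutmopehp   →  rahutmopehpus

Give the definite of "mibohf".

ramibohfus

"mibohf" has second-to-last letter 'h'. The stems whose second-to-last letter is 'h' (mulerehk → ramulerehkus, dumuhw → radumuhwus, hutmopehp → rahutmopehpus) add ra- … -us around the stem.
The other patterns: stems whose second-to-last letter is 's' add no- … -ish around the stem; stems whose second-to-last letter is 'l' change the last vowel to 'e'.
So mibohf → ramibohfus.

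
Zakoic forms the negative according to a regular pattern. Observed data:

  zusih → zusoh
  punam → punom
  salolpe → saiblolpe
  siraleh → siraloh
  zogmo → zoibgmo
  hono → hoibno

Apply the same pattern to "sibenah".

salolpe and siraleh both have last vowel 'e' yet inflect differently (saiblolpe, siraloh), so the last vowel is not what conditions the rule; whether the stem ends in a vowel or a consonant is.
"sibenah" ends in a consonant. The stems ending in a consonant (zusih → zusoh, punam → punom, siraleh → siraloh) change the last vowel to 'o'.
The other pattern: stems ending in a vowel insert -ib- after the first vowel.
So sibenah → sibenoh.

sibenoh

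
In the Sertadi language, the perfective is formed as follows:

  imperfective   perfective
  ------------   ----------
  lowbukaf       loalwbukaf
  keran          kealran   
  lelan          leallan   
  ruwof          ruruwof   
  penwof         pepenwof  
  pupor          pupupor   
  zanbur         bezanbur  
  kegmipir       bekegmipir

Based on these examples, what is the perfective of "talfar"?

taallfar

lowbukaf and ruwof both end in -f yet inflect differently (loalwbukaf, ruruwof), so the final letter is not what conditions the rule; the last vowel is.
"talfar" has last vowel 'a'. The stems whose last vowel is 'a' (lowbukaf → loalwbukaf, keran → kealran, lelan → leallan) insert -al- after the first vowel.
The other patterns: stems whose last vowel is 'o' repeat the first consonant+vowel as a prefix; stems whose last vowel is 'i' or 'u' add the prefix be-.
So talfar → taallfar.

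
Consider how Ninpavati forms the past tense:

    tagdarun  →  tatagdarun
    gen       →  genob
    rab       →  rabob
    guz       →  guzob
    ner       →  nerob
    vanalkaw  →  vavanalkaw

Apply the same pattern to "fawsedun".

fafawsedun

"fawsedun" has 3 vowels. The stems with 3 vowels (vanalkaw → vavanalkaw, tagdarun → tatagdarun) repeat the first consonant+vowel as a prefix.
The other pattern: stems with 1 vowel add -ob.
So fawsedun → fafawsedun.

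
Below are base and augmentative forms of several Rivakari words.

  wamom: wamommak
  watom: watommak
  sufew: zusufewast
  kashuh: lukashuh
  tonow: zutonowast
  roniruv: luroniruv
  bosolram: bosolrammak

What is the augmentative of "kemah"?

lukemah

tonow and wamom both have last vowel 'o' yet inflect differently (zutonowast, wamommak), so the last vowel is not what conditions the rule; the final letter is.
"kemah" ends in -h. The one such stem in the data (kashuh → lukashuh) adds the prefix lu-, so the same rule applies.
So kemah → lukemah.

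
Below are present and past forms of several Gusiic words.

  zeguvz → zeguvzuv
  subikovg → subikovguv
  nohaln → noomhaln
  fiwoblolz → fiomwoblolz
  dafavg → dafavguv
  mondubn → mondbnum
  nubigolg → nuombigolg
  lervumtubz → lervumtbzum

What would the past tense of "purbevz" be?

"purbevz" has second-to-last letter 'v'. The stems whose second-to-last letter is 'v' (zeguvz → zeguvzuv, subikovg → subikovguv, dafavg → dafavguv) add -uv.
The other patterns: stems whose second-to-last letter is 'l' insert -om- after the first vowel; stems whose second-to-last letter is 'b' delete the last vowel and add -um.
So purbevz → purbevzuv.

purbevzuv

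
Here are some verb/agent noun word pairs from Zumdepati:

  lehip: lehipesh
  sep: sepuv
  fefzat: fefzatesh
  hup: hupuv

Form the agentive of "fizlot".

fizlotesh

sep and lehip both end in -p yet inflect differently (sepuv, lehipesh), so the final letter is not what conditions the rule; the number of vowels is.
"fizlot" has 2 vowels. The stems with 2 vowels (fefzat → fefzatesh, lehip → lehipesh) add -esh.
So fizlot → fizlotesh.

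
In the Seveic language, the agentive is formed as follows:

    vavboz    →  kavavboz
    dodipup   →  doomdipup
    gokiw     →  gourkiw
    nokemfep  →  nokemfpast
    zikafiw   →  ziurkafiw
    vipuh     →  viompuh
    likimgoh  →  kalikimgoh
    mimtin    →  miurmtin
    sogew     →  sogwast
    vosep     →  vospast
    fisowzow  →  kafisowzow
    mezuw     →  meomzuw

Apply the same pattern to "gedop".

fisowzow and gokiw both end in -w yet inflect differently (kafisowzow, gourkiw), so the final letter is not what conditions the rule; the last vowel is.
"gedop" has last vowel 'o'. The stems whose last vowel is 'o' (vavboz → kavavboz, fisowzow → kafisowzow, likimgoh → kalikimgoh) add the prefix ka-.
The other patterns: stems whose last vowel is 'i' insert -ur- after the first vowel; stems whose last vowel is 'u' insert -om- after the first vowel; stems whose last vowel is 'e' delete the last vowel and add -ast.
So gedop → kagedop.

kagedop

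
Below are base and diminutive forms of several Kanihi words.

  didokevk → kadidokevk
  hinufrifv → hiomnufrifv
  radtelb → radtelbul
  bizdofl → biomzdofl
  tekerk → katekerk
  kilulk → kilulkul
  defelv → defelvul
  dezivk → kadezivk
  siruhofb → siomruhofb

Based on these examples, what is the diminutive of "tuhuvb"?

siruhofb and radtelb both end in -b yet inflect differently (siomruhofb, radtelbul), so the final letter is not what conditions the rule; the second-to-last letter is.
"tuhuvb" has second-to-last letter 'v'. The stems whose second-to-last letter is 'v' (didokevk → kadidokevk, dezivk → kadezivk) add the prefix ka-.
The other patterns: stems whose second-to-last letter is 'f' insert -om- after the first vowel; stems whose second-to-last letter is 'l' add -ul.
So tuhuvb → katuhuvb.

katuhuvb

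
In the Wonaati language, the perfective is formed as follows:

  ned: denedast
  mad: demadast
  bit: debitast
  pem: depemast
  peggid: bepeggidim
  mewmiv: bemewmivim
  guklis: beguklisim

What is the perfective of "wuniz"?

"wuniz" has 2 vowels. The stems with 2 vowels (peggid → bepeggidim, mewmiv → bemewmivim, guklis → beguklisim) add be- … -im around the stem.
The other pattern: stems with 1 vowel add de- … -ast around the stem.
So wuniz → bewunizim.

bewunizim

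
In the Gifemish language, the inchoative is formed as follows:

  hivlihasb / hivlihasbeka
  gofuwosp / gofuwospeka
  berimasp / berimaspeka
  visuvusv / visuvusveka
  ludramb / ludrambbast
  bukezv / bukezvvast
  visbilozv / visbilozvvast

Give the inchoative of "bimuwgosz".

hivlihasb and ludramb both end in -b yet inflect differently (hivlihasbeka, ludrambbast), so the final letter is not what conditions the rule; the second-to-last letter is.
"bimuwgosz" has second-to-last letter 's'. The stems whose second-to-last letter is 's' (hivlihasb → hivlihasbeka, gofuwosp → gofuwospeka, berimasp → berimaspeka) add -eka.
So bimuwgosz → bimuwgoszeka.

bimuwgoszeka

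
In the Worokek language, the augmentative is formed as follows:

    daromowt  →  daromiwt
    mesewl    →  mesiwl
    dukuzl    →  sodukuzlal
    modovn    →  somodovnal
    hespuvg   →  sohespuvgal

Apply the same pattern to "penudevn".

mesewl and dukuzl both end in -l yet inflect differently (mesiwl, sodukuzlal), so the final letter is not what conditions the rule; the second-to-last letter is.
"penudevn" has second-to-last letter 'v'. The stems whose second-to-last letter is 'v' (modovn → somodovnal, hespuvg → sohespuvgal) add so- … -al around the stem.
The other pattern: stems whose second-to-last letter is 'w' change the last vowel to 'i'.
So penudevn → sopenudevnal.

sopenudevnal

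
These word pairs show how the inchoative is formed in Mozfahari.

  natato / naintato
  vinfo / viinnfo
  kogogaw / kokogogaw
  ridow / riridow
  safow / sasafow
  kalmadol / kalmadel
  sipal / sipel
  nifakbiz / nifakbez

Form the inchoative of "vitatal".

vitatel

natato and ridow both have last vowel 'o' yet inflect differently (naintato, riridow), so the last vowel is not what conditions the rule; the final letter is.
"vitatal" ends in -l. The stems ending in -l (kalmadol → kalmadel, sipal → sipel) change the last vowel to 'e'.
So vitatal → vitatel.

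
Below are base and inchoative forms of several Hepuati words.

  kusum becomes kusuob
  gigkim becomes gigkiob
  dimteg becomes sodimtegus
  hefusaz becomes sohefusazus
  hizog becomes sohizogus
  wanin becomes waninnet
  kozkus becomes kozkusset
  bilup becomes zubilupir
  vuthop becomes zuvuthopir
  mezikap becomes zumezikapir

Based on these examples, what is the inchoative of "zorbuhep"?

zuzorbuhepir

gigkim and wanin both have last vowel 'i' yet inflect differently (gigkiob, waninnet), so the last vowel is not what conditions the rule; the final letter is.
"zorbuhep" ends in -p. The stems ending in -p (bilup → zubilupir, vuthop → zuvuthopir, mezikap → zumezikapir) add zu- … -ir around the stem.
The other patterns: stems ending in -m drop the final letter and add -ob; stems ending in -g or -z add so- … -us around the stem; stems ending in -n or -s double the final consonant and add -et.
So zorbuhep → zuzorbuhepir.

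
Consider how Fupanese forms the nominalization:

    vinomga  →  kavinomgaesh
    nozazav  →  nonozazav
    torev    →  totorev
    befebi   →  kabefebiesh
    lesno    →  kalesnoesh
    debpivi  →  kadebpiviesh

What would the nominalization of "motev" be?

momotev

nozazav and vinomga both have last vowel 'a' yet inflect differently (nonozazav, kavinomgaesh), so the last vowel is not what conditions the rule; whether the stem ends in a vowel or a consonant is.
"motev" ends in a consonant. The stems ending in a consonant (nozazav → nonozazav, torev → totorev) repeat the first consonant+vowel as a prefix.
So motev → momotev.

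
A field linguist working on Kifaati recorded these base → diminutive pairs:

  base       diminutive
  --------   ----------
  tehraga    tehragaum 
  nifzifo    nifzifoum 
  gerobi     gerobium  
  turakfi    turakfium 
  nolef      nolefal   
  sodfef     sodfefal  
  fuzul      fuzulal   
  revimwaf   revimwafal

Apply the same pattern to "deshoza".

deshozaum

tehraga and revimwaf both have last vowel 'a' yet inflect differently (tehragaum, revimwafal), so the last vowel is not what conditions the rule; whether the stem ends in a vowel or a consonant is.
"deshoza" ends in a vowel. The stems ending in a vowel (tehraga → tehragaum, nifzifo → nifzifoum, gerobi → gerobium) add -um.
So deshoza → deshozaum.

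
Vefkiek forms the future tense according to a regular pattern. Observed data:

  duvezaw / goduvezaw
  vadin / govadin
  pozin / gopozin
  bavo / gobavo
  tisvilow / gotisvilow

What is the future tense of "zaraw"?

gozaraw

Every pair shown (duvezaw → goduvezaw, vadin → govadin, pozin → gopozin, …) follows the same rule: add the prefix go-.
So zaraw → gozaraw.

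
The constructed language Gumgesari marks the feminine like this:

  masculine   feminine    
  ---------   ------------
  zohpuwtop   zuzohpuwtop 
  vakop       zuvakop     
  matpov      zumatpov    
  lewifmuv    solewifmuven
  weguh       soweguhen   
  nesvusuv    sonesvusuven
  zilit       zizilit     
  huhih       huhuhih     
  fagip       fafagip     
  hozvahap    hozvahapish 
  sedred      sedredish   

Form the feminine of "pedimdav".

matpov and lewifmuv both end in -v yet inflect differently (zumatpov, solewifmuven), so the final letter is not what conditions the rule; the last vowel is.
"pedimdav" has last vowel 'a'. The one such stem in the data (hozvahap → hozvahapish) adds -ish, so the same rule applies.
So pedimdav → pedimdavish.

pedimdavish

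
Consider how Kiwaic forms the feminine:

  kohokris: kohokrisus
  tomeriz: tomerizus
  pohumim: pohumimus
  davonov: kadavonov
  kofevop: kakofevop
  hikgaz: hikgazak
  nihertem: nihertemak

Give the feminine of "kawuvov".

kakawuvov

"kawuvov" has last vowel 'o'. The stems whose last vowel is 'o' (davonov → kadavonov, kofevop → kakofevop) add the prefix ka-.
The other patterns: stems whose last vowel is 'i' add -us; stems whose last vowel is 'a' or 'e' add -ak.
So kawuvov → kakawuvov.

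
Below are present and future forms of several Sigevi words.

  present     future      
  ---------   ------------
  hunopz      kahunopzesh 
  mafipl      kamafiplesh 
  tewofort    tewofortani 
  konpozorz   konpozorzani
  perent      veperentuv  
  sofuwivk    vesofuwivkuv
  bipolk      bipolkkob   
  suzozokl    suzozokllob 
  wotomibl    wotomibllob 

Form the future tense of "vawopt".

kavawoptesh

"vawopt" has second-to-last letter 'p'. The stems whose second-to-last letter is 'p' (hunopz → kahunopzesh, mafipl → kamafiplesh) add ka- … -esh around the stem.
The other patterns: stems whose second-to-last letter is 'r' add -ani; stems whose second-to-last letter is 'n' or 'v' add ve- … -uv around the stem; stems whose second-to-last letter is 'b', 'k' or 'l' double the final consonant and add -ob.
So vawopt → kavawoptesh.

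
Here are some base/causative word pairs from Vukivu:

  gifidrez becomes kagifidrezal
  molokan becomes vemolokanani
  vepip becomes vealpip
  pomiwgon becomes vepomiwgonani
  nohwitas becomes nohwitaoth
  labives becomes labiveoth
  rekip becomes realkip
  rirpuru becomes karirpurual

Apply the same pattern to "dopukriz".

nohwitas and molokan both have last vowel 'a' yet inflect differently (nohwitaoth, vemolokanani), so the last vowel is not what conditions the rule; the final letter is.
"dopukriz" ends in -z. The one such stem in the data (gifidrez → kagifidrezal) adds ka- … -al around the stem, so the same rule applies.
So dopukriz → kadopukrizal.

kadopukrizal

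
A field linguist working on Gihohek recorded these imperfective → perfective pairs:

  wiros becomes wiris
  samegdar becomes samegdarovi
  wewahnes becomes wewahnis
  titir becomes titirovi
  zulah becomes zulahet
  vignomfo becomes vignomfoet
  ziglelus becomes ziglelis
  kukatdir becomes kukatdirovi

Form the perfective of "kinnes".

kinnis

samegdar and zulah both have last vowel 'a' yet inflect differently (samegdarovi, zulahet), so the last vowel is not what conditions the rule; the final letter is.
"kinnes" ends in -s. The stems ending in -s (wewahnes → wewahnis, wiros → wiris, ziglelus → ziglelis) change the last vowel to 'i'.
So kinnes → kinnis.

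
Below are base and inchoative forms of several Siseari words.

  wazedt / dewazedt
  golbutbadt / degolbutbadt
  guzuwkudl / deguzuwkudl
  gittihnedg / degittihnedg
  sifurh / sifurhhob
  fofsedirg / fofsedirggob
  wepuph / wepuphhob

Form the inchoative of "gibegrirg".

"gibegrirg" has second-to-last letter 'r'. The stems whose second-to-last letter is 'r' (sifurh → sifurhhob, fofsedirg → fofsedirggob) double the final consonant and add -ob.
The other pattern: stems whose second-to-last letter is 'd' add the prefix de-.
So gibegrirg → gibegrirggob.

gibegrirggob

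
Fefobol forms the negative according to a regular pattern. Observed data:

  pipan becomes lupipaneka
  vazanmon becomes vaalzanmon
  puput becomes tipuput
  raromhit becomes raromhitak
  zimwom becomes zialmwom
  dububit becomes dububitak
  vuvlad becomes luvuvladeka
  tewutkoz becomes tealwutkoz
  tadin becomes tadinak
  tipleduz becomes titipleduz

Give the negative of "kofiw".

kofiwak

puput and raromhit both end in -t yet inflect differently (tipuput, raromhitak), so the final letter is not what conditions the rule; the last vowel is.
"kofiw" has last vowel 'i'. The stems whose last vowel is 'i' (raromhit → raromhitak, dububit → dububitak, tadin → tadinak) add -ak.
The other patterns: stems whose last vowel is 'a' add lu- … -eka around the stem; stems whose last vowel is 'u' add the prefix ti-; stems whose last vowel is 'o' insert -al- after the first vowel.
So kofiw → kofiwak.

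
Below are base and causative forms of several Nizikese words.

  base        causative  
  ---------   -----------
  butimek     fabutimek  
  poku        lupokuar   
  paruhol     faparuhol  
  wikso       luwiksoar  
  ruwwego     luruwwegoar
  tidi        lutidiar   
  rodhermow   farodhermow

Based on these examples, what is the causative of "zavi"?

ruwwego and paruhol both have last vowel 'o' yet inflect differently (luruwwegoar, faparuhol), so the last vowel is not what conditions the rule; whether the stem ends in a vowel or a consonant is.
"zavi" ends in a vowel. The stems ending in a vowel (poku → lupokuar, ruwwego → luruwwegoar, wikso → luwiksoar) add lu- … -ar around the stem.
So zavi → luzaviar.

luzaviar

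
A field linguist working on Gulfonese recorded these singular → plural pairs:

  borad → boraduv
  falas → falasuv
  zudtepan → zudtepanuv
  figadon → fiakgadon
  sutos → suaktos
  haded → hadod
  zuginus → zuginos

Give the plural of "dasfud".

dasfod

zudtepan and figadon both end in -n yet inflect differently (zudtepanuv, fiakgadon), so the final letter is not what conditions the rule; the last vowel is.
"dasfud" has last vowel 'u'. The one such stem in the data (zuginus → zuginos) changes the last vowel to 'o' (as does haded), so the same rule applies.
The other patterns: stems whose last vowel is 'a' add -uv; stems whose last vowel is 'o' insert -ak- after the first vowel.
So dasfud → dasfod.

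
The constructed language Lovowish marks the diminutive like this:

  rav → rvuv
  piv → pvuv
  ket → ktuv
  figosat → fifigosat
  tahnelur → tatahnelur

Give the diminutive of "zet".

ztuv

ket and figosat both end in -t yet inflect differently (ktuv, fifigosat), so the final letter is not what conditions the rule; the number of vowels is.
"zet" has 1 vowel. The stems with 1 vowel (piv → pvuv, ket → ktuv, rav → rvuv) delete the last vowel and add -uv.
So zet → ztuv.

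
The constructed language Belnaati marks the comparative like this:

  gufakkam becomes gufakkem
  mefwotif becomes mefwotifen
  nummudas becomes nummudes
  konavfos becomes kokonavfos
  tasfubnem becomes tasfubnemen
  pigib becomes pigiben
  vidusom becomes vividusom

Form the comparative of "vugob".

vuvugob

"vugob" has last vowel 'o'. The stems whose last vowel is 'o' (vidusom → vividusom, konavfos → kokonavfos) repeat the first consonant+vowel as a prefix.
So vugob → vuvugob.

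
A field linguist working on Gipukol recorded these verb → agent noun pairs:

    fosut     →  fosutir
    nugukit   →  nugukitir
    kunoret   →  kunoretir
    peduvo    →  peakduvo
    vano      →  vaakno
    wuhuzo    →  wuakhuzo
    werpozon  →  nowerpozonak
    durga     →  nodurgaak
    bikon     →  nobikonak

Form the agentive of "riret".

peduvo and werpozon both have last vowel 'o' yet inflect differently (peakduvo, nowerpozonak), so the last vowel is not what conditions the rule; the final letter is.
"riret" ends in -t. The stems ending in -t (fosut → fosutir, nugukit → nugukitir, kunoret → kunoretir) add -ir.
The other patterns: stems ending in -o insert -ak- after the first vowel; stems ending in -a or -n add no- … -ak around the stem.
So riret → riretir.

riretir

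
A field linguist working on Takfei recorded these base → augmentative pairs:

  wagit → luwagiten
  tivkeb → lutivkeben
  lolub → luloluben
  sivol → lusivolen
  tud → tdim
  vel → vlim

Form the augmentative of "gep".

sivol and vel both end in -l yet inflect differently (lusivolen, vlim), so the final letter is not what conditions the rule; the number of vowels is.
"gep" has 1 vowel. The stems with 1 vowel (tud → tdim, vel → vlim) delete the last vowel and add -im.
The other pattern: stems with 2 vowels add lu- … -en around the stem.
So gep → gpim.

gpim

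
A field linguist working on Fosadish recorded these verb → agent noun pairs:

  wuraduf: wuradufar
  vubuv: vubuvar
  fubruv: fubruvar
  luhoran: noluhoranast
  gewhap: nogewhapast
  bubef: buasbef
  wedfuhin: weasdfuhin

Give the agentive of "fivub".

"fivub" has last vowel 'u'. The stems whose last vowel is 'u' (wuraduf → wuradufar, vubuv → vubuvar, fubruv → fubruvar) add -ar.
The other patterns: stems whose last vowel is 'a' add no- … -ast around the stem; stems whose last vowel is 'e' or 'i' insert -as- after the first vowel.
So fivub → fivubar.

fivubar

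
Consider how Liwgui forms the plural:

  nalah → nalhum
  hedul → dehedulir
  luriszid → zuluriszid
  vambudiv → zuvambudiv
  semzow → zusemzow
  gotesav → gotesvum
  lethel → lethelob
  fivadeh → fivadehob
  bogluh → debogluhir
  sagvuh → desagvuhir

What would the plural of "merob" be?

zumerob

vambudiv and gotesav both end in -v yet inflect differently (zuvambudiv, gotesvum), so the final letter is not what conditions the rule; the last vowel is.
"merob" has last vowel 'o'. The one such stem in the data (semzow → zusemzow) adds the prefix zu-, so the same rule applies.
The other patterns: stems whose last vowel is 'a' delete the last vowel and add -um; stems whose last vowel is 'u' add de- … -ir around the stem; stems whose last vowel is 'e' add -ob.
So merob → zumerob.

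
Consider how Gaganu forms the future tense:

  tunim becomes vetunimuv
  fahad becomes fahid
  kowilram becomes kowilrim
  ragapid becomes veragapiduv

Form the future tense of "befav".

befiv

fahad and ragapid both end in -d yet inflect differently (fahid, veragapiduv), so the final letter is not what conditions the rule; the last vowel is.
"befav" has last vowel 'a'. The stems whose last vowel is 'a' (kowilram → kowilrim, fahad → fahid) change the last vowel to 'i'.
So befav → befiv.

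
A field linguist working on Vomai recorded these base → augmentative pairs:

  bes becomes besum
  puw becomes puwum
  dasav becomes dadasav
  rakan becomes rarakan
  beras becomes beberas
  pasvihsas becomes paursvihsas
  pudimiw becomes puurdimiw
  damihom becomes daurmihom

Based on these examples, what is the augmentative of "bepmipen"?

bes and beras both end in -s yet inflect differently (besum, beberas), so the final letter is not what conditions the rule; the number of vowels is.
"bepmipen" has 3 vowels. The stems with 3 vowels (pasvihsas → paursvihsas, pudimiw → puurdimiw, damihom → daurmihom) insert -ur- after the first vowel.
The other patterns: stems with 1 vowel add -um; stems with 2 vowels repeat the first consonant+vowel as a prefix.
So bepmipen → beurpmipen.

beurpmipen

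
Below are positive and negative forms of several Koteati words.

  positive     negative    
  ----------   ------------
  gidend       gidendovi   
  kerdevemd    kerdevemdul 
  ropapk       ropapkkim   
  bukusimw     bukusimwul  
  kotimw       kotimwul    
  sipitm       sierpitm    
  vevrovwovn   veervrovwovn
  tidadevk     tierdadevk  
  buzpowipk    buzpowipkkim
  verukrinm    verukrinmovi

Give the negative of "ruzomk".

ruzomkul

"ruzomk" has second-to-last letter 'm'. The stems whose second-to-last letter is 'm' (kerdevemd → kerdevemdul, bukusimw → bukusimwul, kotimw → kotimwul) add -ul.
The other patterns: stems whose second-to-last letter is 'n' add -ovi; stems whose second-to-last letter is 'p' double the final consonant and add -im; stems whose second-to-last letter is 't' or 'v' insert -er- after the first vowel.
So ruzomk → ruzomkul.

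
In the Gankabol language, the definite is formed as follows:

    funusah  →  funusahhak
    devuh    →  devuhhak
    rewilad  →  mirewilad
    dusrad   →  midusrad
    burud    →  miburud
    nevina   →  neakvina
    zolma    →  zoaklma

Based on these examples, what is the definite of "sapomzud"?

misapomzud

funusah and rewilad both have last vowel 'a' yet inflect differently (funusahhak, mirewilad), so the last vowel is not what conditions the rule; the final letter is.
"sapomzud" ends in -d. The stems ending in -d (rewilad → mirewilad, dusrad → midusrad, burud → miburud) add the prefix mi-.
The other patterns: stems ending in -h double the final consonant and add -ak; stems ending in -a insert -ak- after the first vowel.
So sapomzud → misapomzud.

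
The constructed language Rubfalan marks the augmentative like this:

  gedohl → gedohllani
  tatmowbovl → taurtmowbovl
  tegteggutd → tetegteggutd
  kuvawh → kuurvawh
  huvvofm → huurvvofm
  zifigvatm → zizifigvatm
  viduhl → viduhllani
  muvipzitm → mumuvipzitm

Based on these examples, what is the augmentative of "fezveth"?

fefezveth

zifigvatm and huvvofm both end in -m yet inflect differently (zizifigvatm, huurvvofm), so the final letter is not what conditions the rule; the second-to-last letter is.
"fezveth" has second-to-last letter 't'. The stems whose second-to-last letter is 't' (zifigvatm → zizifigvatm, muvipzitm → mumuvipzitm, tegteggutd → tetegteggutd) repeat the first consonant+vowel as a prefix.
So fezveth → fefezveth.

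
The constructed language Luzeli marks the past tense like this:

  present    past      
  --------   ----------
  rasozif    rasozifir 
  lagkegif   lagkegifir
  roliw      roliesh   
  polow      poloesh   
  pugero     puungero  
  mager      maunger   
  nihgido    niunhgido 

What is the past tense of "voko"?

rasozif and roliw both have last vowel 'i' yet inflect differently (rasozifir, roliesh), so the last vowel is not what conditions the rule; the final letter is.
"voko" ends in -o. The stems ending in -o (pugero → puungero, nihgido → niunhgido) insert -un- after the first vowel.
The other patterns: stems ending in -f add -ir; stems ending in -w drop the final letter and add -esh.
So voko → vounko.

vounko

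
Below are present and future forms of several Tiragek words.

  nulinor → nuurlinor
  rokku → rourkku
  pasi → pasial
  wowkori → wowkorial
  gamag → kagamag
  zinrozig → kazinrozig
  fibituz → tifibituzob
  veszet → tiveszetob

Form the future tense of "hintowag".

kahintowag

"hintowag" ends in -g. The stems ending in -g (gamag → kagamag, zinrozig → kazinrozig) add the prefix ka-.
The other patterns: stems ending in -r or -u insert -ur- after the first vowel; stems ending in -i add -al; stems ending in -t or -z add ti- … -ob around the stem.
So hintowag → kahintowag.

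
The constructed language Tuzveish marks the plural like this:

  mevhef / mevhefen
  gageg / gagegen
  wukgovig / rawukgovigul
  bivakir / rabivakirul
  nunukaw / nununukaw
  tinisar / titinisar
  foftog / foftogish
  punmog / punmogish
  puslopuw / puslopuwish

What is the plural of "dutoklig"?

radutokligul

gageg and wukgovig both end in -g yet inflect differently (gagegen, rawukgovigul), so the final letter is not what conditions the rule; the last vowel is.
"dutoklig" has last vowel 'i'. The stems whose last vowel is 'i' (wukgovig → rawukgovigul, bivakir → rabivakirul) add ra- … -ul around the stem.
The other patterns: stems whose last vowel is 'e' add -en; stems whose last vowel is 'a' repeat the first consonant+vowel as a prefix; stems whose last vowel is 'o' or 'u' add -ish.
So dutoklig → radutokligul.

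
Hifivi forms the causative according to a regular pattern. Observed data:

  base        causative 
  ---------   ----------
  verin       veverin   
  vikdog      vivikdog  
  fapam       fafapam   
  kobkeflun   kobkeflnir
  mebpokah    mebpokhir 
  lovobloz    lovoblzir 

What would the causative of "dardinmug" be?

verin and kobkeflun both end in -n yet inflect differently (veverin, kobkeflnir), so the final letter is not what conditions the rule; the number of vowels is.
"dardinmug" has 3 vowels. The stems with 3 vowels (kobkeflun → kobkeflnir, mebpokah → mebpokhir, lovobloz → lovoblzir) delete the last vowel and add -ir.
The other pattern: stems with 2 vowels repeat the first consonant+vowel as a prefix.
So dardinmug → dardinmgir.

dardinmgir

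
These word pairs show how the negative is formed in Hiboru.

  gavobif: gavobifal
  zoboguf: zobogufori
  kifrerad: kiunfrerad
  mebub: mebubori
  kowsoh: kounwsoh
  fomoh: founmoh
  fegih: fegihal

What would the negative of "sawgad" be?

gavobif and zoboguf both end in -f yet inflect differently (gavobifal, zobogufori), so the final letter is not what conditions the rule; the last vowel is.
"sawgad" has last vowel 'a'. The one such stem in the data (kifrerad → kiunfrerad) inserts -un- after the first vowel (as do fomoh, kowsoh), so the same rule applies.
The other patterns: stems whose last vowel is 'i' add -al; stems whose last vowel is 'u' add -ori.
So sawgad → saunwgad.

saunwgad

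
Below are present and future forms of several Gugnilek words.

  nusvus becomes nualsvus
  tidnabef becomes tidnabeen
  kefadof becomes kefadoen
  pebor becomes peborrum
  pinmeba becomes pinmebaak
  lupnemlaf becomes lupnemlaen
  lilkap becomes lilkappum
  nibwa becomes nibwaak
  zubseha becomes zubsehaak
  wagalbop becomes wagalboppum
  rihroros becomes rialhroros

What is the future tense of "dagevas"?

daalgevas

rihroros and kefadof both have last vowel 'o' yet inflect differently (rialhroros, kefadoen), so the last vowel is not what conditions the rule; the final letter is.
"dagevas" ends in -s. The stems ending in -s (nusvus → nualsvus, rihroros → rialhroros) insert -al- after the first vowel.
So dagevas → daalgevas.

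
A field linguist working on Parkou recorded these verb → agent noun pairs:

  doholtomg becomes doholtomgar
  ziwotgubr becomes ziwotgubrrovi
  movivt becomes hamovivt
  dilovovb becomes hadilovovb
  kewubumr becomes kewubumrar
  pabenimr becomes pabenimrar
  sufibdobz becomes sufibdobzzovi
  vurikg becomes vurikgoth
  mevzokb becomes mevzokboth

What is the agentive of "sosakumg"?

sosakumgar

"sosakumg" has second-to-last letter 'm'. The stems whose second-to-last letter is 'm' (doholtomg → doholtomgar, pabenimr → pabenimrar, kewubumr → kewubumrar) add -ar.
The other patterns: stems whose second-to-last letter is 'b' double the final consonant and add -ovi; stems whose second-to-last letter is 'v' add the prefix ha-; stems whose second-to-last letter is 'k' add -oth.
So sosakumg → sosakumgar.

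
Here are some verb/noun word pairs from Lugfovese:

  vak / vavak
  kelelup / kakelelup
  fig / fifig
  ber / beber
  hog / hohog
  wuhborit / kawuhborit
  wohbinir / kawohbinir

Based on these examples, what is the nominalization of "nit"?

ber and wohbinir both end in -r yet inflect differently (beber, kawohbinir), so the final letter is not what conditions the rule; the number of vowels is.
"nit" has 1 vowel. The stems with 1 vowel (ber → beber, hog → hohog, vak → vavak) repeat the first consonant+vowel as a prefix.
So nit → ninit.

ninit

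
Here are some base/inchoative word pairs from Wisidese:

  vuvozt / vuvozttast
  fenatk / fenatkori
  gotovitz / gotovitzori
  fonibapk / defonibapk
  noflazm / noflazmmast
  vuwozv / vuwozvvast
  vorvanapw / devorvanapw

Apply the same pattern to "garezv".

garezvvast

fonibapk and fenatk both end in -k yet inflect differently (defonibapk, fenatkori), so the final letter is not what conditions the rule; the second-to-last letter is.
"garezv" has second-to-last letter 'z'. The stems whose second-to-last letter is 'z' (vuwozv → vuwozvvast, vuvozt → vuvozttast, noflazm → noflazmmast) double the final consonant and add -ast.
The other patterns: stems whose second-to-last letter is 'p' add the prefix de-; stems whose second-to-last letter is 't' add -ori.
So garezv → garezvvast.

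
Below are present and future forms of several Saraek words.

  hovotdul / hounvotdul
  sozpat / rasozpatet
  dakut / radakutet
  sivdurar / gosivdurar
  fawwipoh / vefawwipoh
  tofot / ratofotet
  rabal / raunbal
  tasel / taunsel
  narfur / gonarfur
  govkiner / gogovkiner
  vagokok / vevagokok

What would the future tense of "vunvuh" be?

"vunvuh" ends in -h. The one such stem in the data (fawwipoh → vefawwipoh) adds the prefix ve-, so the same rule applies.
So vunvuh → vevunvuh.

vevunvuh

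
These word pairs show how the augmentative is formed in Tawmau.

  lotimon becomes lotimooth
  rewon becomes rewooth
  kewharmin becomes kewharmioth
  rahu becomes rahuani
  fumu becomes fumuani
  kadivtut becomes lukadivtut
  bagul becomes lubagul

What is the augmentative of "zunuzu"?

"zunuzu" ends in -u. The stems ending in -u (rahu → rahuani, fumu → fumuani) add -ani.
The other patterns: stems ending in -n drop the final letter and add -oth; stems ending in -l or -t add the prefix lu-.
So zunuzu → zunuzuani.

zunuzuani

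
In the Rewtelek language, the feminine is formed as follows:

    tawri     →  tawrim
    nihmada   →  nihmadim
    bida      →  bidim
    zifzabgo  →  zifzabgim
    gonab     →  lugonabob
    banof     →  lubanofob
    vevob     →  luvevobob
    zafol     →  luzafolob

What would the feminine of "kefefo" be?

kefefim

nihmada and gonab both have last vowel 'a' yet inflect differently (nihmadim, lugonabob), so the last vowel is not what conditions the rule; whether the stem ends in a vowel or a consonant is.
"kefefo" ends in a vowel. The stems ending in a vowel (tawri → tawrim, nihmada → nihmadim, bida → bidim) drop the final letter and add -im.
The other pattern: stems ending in a consonant add lu- … -ob around the stem.
So kefefo → kefefim.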